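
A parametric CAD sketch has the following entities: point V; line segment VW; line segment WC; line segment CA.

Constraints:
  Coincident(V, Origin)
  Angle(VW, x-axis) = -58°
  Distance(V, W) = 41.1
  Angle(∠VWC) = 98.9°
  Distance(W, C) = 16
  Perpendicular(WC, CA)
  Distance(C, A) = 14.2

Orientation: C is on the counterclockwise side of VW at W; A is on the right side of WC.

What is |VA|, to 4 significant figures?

59.19

V is at the origin; VW runs at -58.0° with length 41.1, so W = 41.1·(cos -58.0°, sin -58.0°) = (21.78, -34.85). ∠VWC = 98.9°, so WC runs at -58.0° + (180° − 98.9°) = 23.10° from the x-axis; with |WC| = 16.0, C = W + 16.0·(cos 23.10°, sin 23.10°) = (36.50, -28.58). WC ⟂ CA; with |CA| = 14.2 on the right of WC, A = C + 14.2·(0.3923, -0.9198) = (42.07, -41.64). Then |VA| = |A − V| = 59.19.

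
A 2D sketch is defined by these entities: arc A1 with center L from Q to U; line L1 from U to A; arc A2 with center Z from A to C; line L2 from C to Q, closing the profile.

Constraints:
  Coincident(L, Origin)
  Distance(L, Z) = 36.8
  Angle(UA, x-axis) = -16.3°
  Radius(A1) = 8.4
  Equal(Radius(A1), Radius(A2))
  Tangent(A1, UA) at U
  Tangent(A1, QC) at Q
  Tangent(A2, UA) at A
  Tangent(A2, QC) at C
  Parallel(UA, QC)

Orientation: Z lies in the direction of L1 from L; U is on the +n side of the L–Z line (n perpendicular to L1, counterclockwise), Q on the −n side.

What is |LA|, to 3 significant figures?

37.7

The slot axis is L1's direction at -16.3°, so u = (cos -16.3°, sin -16.3°) = (0.960, -0.281) and n = (−sin -16.3°, cos -16.3°) = (0.281, 0.960). L is at the origin and Z lies 36.8 along u from L, so Z = 36.8·u = (35.3, -10.3). Tangency of A1 to both parallel lines with radius 8.4 puts U and Q at L ± 8.4·n: U = (2.36, 8.06), Q = (-2.36, -8.06). Equal radii place A and C the same way about Z: A = Z + 8.4·n = (37.7, -2.27), C = Z − 8.4·n = (33.0, -18.4). Then |LA| = |A − L| = 37.7.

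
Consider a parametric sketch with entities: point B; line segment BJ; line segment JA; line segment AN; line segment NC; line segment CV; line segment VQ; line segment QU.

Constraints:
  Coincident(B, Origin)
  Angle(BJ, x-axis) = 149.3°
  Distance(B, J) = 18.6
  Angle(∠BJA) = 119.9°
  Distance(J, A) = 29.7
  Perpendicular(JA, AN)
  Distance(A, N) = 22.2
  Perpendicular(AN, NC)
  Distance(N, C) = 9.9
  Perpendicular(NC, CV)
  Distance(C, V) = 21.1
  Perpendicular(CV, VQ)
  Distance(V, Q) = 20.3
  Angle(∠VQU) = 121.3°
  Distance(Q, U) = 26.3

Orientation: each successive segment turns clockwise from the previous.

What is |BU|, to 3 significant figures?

63.5

B is at the origin; BJ runs at 149.3° with length 18.6, so J = (-16.0, 9.50). ∠BJA = 119.9° gives JA at 89.2° from the x-axis; with |JA| = 29.7, A = (-15.6, 39.2). JA is perpendicular to AN, so AN runs at -0.800°; with |AN| = 22.2, N = (6.62, 38.9). The perpendicularity gives NC at right angles to AN, so NC runs at -90.8°; with |NC| = 9.9, C = (6.48, 29.0). NC ⟂ CV, so CV runs at 179°; with |CV| = 21.1, V = (-14.6, 29.3). CV is perpendicular to VQ, so VQ runs at 89.2°; with |VQ| = 20.3, Q = (-14.3, 49.6). ∠VQU = 121.3° gives QU at 30.5° from the x-axis; with |QU| = 26.3, U = (8.33, 62.9). Then |BU| = |U − B| = 63.5.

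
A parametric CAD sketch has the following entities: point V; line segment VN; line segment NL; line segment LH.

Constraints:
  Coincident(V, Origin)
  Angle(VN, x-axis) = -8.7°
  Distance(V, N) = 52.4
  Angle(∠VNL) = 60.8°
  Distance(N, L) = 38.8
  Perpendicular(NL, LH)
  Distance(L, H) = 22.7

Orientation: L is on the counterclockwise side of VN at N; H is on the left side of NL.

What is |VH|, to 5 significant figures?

26.572

V is at the origin; VN runs at -8.7° with length 52.4, so N = 52.4·(cos -8.7°, sin -8.7°) = (51.797, -7.9261). ∠VNL = 60.8°, so NL runs at -8.7° + (180° − 60.8°) = 110.50° from the x-axis; with |NL| = 38.8, L = N + 38.8·(cos 110.50°, sin 110.50°) = (38.209, 28.417). NL is perpendicular to LH; with |LH| = 22.7 on the left of NL, H = L + 22.7·(-0.93667, -0.35021) = (16.947, 20.467). Then |VH| = |H − V| = 26.572.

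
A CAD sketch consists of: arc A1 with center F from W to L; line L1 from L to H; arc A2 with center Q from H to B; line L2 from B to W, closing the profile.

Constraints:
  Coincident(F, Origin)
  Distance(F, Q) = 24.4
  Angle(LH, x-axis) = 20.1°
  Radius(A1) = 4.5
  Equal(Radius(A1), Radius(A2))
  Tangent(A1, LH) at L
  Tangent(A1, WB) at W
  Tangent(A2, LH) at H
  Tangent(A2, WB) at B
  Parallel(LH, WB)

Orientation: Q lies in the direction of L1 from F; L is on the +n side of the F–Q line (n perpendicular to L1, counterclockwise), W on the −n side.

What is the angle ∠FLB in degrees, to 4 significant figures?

69.75°

Tangency of A1 to both parallel lines with radius 4.5 puts L and W at F ± 4.5·n: L = (-1.546, 4.226), W = (1.546, -4.226). Equal radii place H and B the same way about Q: H = Q + 4.5·n = (21.37, 12.61), B = Q − 4.5·n = (24.46, 4.159). Then cos ∠FLB = LF·LB / (|LF||LB|), giving 69.75°.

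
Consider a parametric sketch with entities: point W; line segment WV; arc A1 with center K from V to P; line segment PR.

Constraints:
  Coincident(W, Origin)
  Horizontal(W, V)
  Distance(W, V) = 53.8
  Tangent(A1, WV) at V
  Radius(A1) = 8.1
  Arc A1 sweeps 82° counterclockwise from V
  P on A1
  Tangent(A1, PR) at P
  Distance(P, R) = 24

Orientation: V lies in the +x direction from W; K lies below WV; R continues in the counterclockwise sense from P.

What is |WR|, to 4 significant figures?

52.40

On A1, V sits at bearing 90° from K; an 82° counterclockwise sweep puts P at bearing 172°, so P = K + 8.1·(cos 172°, sin 172°) = (45.78, -6.973). Tangency of A1 to PR means the radius KP is perpendicular to PR, so PR runs along (−sin 172°, cos 172°); with |PR| = 24.0, R = (42.44, -30.74). Then |WR| = |R − W| = 52.40.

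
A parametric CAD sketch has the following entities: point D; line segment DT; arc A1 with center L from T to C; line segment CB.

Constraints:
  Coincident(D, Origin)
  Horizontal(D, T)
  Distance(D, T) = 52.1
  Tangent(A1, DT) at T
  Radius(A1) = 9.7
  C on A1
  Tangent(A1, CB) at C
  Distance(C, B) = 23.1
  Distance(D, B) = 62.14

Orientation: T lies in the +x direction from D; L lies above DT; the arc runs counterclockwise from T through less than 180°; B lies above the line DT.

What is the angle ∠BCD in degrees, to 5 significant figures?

78.523°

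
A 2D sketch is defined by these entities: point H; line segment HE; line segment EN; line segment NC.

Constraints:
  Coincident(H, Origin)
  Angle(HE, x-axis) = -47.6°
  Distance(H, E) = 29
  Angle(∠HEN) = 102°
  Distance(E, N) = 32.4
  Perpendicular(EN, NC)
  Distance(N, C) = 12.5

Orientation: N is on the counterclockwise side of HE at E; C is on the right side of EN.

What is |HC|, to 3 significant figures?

56.1

H is at the origin; HE runs at -47.6° with length 29.0, so E = 29.0·(cos -47.6°, sin -47.6°) = (19.6, -21.4). ∠HEN = 102.0°, so EN runs at -47.6° + (180° − 102.0°) = 30.4° from the x-axis; with |EN| = 32.4, N = E + 32.4·(cos 30.4°, sin 30.4°) = (47.5, -5.02). EN ⟂ NC; with |NC| = 12.5 on the right of EN, C = N + 12.5·(0.506, -0.863) = (53.8, -15.8). Then |HC| = |C − H| = 56.1.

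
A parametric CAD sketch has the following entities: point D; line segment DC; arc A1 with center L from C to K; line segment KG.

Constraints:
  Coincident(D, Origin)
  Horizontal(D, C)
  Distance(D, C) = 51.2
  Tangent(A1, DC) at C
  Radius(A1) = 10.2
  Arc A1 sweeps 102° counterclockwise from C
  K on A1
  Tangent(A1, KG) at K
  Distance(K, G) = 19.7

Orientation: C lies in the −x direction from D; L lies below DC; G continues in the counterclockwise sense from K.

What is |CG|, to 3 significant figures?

32.1

On A1, C sits at bearing 90° from L; a 102° counterclockwise sweep puts K at bearing 192°, so K = L + 10.2·(cos 192°, sin 192°) = (-61.2, -12.3). A1 meets KG tangentially, so LK is at right angles to KG, so KG runs along (−sin 192°, cos 192°); with |KG| = 19.7, G = (-57.1, -31.6). Then |CG| = |G − C| = 32.1.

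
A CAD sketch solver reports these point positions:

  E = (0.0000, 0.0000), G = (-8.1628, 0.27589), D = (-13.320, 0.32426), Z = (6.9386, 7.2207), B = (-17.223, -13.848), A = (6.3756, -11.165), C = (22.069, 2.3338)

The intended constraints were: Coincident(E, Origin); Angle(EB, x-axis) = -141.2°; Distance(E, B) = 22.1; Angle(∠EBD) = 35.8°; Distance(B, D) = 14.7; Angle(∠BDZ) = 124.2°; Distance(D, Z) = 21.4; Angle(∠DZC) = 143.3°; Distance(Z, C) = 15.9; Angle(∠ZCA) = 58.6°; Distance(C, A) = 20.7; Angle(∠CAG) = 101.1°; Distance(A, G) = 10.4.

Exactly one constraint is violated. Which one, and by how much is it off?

Distance(A, G) = 10.4 — off by 8.10.

E = (0.00, 0.00) ✓; EB at -141.2° ✓; |EB| = 22.10 ✓; ∠EBD = 35.80° ✓; |BD| = 14.70 ✓; ∠BDZ = 124.2° ✓; |DZ| = 21.40 ✓; ∠DZC = 143.3° ✓; |ZC| = 15.90 ✓; ∠ZCA = 58.60° ✓; |CA| = 20.70 ✓; ∠CAG = 101.1° ✓; |AG| = 18.50 ✗.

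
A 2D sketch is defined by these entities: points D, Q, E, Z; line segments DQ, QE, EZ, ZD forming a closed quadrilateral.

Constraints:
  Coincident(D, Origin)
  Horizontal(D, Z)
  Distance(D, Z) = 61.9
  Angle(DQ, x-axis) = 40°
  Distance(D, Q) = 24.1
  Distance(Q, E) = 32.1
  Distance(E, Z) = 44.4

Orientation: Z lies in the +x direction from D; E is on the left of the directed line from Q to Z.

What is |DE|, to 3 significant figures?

56.1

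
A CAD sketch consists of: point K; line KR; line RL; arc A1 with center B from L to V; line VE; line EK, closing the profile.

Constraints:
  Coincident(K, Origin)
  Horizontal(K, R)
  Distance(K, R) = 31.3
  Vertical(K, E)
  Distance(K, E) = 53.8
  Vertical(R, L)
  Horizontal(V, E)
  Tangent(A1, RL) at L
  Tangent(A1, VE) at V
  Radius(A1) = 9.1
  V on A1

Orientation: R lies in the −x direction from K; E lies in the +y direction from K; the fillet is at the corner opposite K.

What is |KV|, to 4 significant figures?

58.20

K is at the origin; KR is horizontal with |KR| = 31.3 and R on the −x side, so R = (-31.30, 0.000). K and E share the same x with |KE| = 53.8 and E on the +y side, so E = (0.000, 53.80). The virtual corner opposite K is at (-31.30, 53.80). The tangent condition forces BL to be normal to RL and tangency of A1 to VE means the radius BV is perpendicular to VE, with radius 9.1, so the center B sits 9.1 in from both sides at B = (-22.20, 44.70). That places the tangent points at L = (-31.30, 44.70) on RL and V = (-22.20, 53.80) on VE. Then |KV| = |V − K| = 58.20.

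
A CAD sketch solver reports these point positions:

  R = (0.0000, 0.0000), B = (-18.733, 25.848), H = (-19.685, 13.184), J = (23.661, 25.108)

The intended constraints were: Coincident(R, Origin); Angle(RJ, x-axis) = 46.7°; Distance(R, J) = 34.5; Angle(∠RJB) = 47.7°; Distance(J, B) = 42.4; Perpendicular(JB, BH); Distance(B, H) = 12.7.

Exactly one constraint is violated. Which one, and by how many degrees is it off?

Perpendicular(JB, BH) — off by 3.30°.

R = (0.00, 0.00) ✓; RJ at 46.70° ✓; |RJ| = 34.50 ✓; ∠RJB = 47.70° ✓; |JB| = 42.40 ✓; ∠(JB, BH) = 86.70° ✗; |BH| = 12.70 ✓.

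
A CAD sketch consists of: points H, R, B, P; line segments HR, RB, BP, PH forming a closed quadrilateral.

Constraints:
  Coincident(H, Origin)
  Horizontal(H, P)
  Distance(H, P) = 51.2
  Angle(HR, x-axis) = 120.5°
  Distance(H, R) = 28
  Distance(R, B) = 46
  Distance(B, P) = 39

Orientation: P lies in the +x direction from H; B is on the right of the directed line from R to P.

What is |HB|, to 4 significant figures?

18.61

Checks: |RB| = 46.00 ✓; |BP| = 39.00 ✓.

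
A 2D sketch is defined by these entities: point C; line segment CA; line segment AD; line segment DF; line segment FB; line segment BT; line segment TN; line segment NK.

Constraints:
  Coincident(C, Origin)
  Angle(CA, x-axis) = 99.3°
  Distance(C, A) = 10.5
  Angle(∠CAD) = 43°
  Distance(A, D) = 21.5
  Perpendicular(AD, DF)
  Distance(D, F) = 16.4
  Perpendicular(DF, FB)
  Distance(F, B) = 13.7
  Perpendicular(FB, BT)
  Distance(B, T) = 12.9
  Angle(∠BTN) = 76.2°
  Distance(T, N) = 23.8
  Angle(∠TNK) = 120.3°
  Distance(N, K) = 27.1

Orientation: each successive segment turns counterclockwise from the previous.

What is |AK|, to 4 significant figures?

52.22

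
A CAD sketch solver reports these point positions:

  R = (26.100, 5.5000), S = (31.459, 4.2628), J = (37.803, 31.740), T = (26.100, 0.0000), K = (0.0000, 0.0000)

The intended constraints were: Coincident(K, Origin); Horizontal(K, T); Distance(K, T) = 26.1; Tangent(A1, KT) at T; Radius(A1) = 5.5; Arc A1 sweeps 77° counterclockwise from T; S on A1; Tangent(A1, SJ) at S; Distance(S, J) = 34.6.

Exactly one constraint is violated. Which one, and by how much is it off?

Distance(S, J) = 34.6 — off by 6.40.

K = (0.00, 0.00) ✓; K.y = 0.00, T.y = 0.00 ✓; |KT| = 26.10 ✓; ∠(RT, TK) = 90.00° ✓; |RT| = 5.500 ✓; bearing(R→S) − bearing(R→T) = 77.00° ✓; |RS| = 5.500 ✓; ∠(RS, SJ) = 90.00° ✓; |SJ| = 28.20 ✗.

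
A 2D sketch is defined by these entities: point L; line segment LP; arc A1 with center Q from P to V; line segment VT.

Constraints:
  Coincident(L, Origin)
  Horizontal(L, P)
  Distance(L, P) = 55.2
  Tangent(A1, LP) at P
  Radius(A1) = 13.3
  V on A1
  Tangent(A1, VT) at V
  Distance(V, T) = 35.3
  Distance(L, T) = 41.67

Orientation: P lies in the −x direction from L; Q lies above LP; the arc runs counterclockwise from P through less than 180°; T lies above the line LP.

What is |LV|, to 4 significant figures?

44.74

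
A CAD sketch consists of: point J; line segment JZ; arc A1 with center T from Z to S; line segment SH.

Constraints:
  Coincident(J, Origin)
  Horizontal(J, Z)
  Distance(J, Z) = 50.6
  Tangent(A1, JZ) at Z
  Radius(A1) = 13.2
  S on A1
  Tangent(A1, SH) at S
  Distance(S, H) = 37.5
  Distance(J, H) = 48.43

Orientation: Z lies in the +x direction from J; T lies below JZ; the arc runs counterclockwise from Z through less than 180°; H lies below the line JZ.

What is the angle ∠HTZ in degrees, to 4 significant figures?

137.1°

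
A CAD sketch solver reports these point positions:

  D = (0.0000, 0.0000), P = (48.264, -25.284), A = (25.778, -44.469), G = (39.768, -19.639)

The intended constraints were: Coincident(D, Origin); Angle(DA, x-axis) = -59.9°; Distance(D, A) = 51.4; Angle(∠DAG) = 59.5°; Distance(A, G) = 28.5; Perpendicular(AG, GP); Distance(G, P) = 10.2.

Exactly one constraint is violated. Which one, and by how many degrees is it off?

Perpendicular(AG, GP) — off by 4.20°.

D = (0.00, 0.00) ✓; DA at -59.90° ✓; |DA| = 51.40 ✓; ∠DAG = 59.50° ✓; |AG| = 28.50 ✓; ∠(AG, GP) = 94.20° ✗; |GP| = 10.20 ✓.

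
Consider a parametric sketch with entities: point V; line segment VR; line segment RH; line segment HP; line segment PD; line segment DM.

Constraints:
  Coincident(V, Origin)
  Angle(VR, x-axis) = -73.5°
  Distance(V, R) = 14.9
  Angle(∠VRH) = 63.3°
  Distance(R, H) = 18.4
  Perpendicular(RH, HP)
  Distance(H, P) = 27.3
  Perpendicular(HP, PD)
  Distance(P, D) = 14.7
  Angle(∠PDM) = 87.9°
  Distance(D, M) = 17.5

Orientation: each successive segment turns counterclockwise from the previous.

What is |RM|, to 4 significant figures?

10.73

V is at the origin; VR runs at -73.5° with length 14.9, so R = (4.232, -14.29). ∠VRH = 63.3° gives RH at 43.20° from the x-axis; with |RH| = 18.4, H = (17.64, -1.691). The perpendicularity gives HP at right angles to RH, so HP runs at 133.2°; with |HP| = 27.3, P = (-1.043, 18.21). HP is perpendicular to PD, so PD runs at -136.8°; with |PD| = 14.7, D = (-11.76, 8.147). ∠PDM = 87.9° gives DM at -44.70° from the x-axis; with |DM| = 17.5, M = (0.6799, -4.162). Then |RM| = |M − R| = 10.73.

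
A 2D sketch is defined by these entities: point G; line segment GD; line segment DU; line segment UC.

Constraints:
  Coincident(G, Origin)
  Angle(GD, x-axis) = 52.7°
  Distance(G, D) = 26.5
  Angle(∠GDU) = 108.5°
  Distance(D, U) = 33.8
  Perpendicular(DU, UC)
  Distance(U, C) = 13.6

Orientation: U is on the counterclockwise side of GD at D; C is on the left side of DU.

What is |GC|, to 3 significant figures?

43.8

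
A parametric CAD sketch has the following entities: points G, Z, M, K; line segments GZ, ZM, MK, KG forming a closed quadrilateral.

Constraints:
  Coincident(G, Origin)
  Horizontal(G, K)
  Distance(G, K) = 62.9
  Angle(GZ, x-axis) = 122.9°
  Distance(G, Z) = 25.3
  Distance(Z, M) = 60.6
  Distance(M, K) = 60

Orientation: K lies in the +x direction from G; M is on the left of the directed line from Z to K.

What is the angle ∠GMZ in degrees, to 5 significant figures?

22.656°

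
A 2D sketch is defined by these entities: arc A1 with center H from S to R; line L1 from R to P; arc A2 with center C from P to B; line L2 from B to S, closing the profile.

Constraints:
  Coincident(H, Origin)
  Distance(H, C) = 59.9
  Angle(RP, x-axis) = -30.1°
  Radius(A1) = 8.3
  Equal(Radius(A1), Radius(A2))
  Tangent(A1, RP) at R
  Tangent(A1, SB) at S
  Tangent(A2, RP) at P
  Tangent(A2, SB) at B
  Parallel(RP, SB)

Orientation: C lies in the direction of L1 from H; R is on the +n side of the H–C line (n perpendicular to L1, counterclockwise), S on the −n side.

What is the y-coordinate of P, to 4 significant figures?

-22.86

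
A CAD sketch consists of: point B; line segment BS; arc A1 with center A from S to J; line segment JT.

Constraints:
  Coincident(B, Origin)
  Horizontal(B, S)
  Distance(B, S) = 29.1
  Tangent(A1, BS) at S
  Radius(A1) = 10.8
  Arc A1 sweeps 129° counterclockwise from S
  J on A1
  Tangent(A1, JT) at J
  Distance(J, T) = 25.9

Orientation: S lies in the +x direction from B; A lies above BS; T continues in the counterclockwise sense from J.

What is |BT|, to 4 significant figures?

43.27

B is at the origin; B and S share the same y with |BS| = 29.1 and S on the +x side, so S = (29.10, 0.000). Tangency of A1 to BS means the radius AS is perpendicular to BS, so A = S + (0, 10.8) = (29.10, 10.80). On A1, S sits at bearing -90° from A; a 129° counterclockwise sweep puts J at bearing 39°, so J = A + 10.8·(cos 39°, sin 39°) = (37.49, 17.60). Since A1 is tangent to JT there, AJ ⟂ JT, so JT runs along (−sin 39°, cos 39°); with |JT| = 25.9, T = (21.19, 37.72). Then |BT| = |T − B| = 43.27.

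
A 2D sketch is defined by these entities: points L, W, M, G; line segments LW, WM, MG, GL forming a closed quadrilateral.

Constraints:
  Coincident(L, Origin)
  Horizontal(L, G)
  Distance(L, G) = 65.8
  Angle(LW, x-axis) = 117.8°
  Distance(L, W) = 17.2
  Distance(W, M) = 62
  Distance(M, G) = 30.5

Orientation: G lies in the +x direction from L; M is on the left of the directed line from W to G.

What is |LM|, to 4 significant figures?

59.50

L is at the origin; LG is horizontal with |LG| = 65.8 and G in +x, so G = (65.8, 0). LW runs at 117.8° with |LW| = 17.2, so W = (-8.022, 15.21). M is determined by |WM| = 62.0 and |MG| = 30.5 together: it lies at the intersection of circle(W, 62.0) and circle(G, 30.5). With |WG| = 75.37, the foot of the radical line on WG is 57.02 from W and the perpendicular offset is √(62.0² − 57.02²) = 24.36. Taking the left-of-WG solution: M = (52.74, 27.56).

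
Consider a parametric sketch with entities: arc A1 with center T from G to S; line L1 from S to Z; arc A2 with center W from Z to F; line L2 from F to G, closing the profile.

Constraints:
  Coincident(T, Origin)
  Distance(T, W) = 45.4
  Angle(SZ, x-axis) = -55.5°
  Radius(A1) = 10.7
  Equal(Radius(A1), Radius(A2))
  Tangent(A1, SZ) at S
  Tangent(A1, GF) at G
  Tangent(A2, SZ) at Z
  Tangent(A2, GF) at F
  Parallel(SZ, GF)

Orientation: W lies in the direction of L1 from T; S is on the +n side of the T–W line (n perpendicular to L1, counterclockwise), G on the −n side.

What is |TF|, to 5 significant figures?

46.644

The slot axis is L1's direction at -55.5°, so u = (cos -55.5°, sin -55.5°) = (0.56641, -0.82413) and n = (−sin -55.5°, cos -55.5°) = (0.82413, 0.56641). T is at the origin and W lies 45.4 along u from T, so W = 45.4·u = (25.715, -37.415). Tangency of A1 to both parallel lines with radius 10.7 puts S and G at T ± 10.7·n: S = (8.8182, 6.0605), G = (-8.8182, -6.0605). Equal radii place Z and F the same way about W: Z = W + 10.7·n = (34.533, -31.355), F = W − 10.7·n = (16.897, -43.476). Then |TF| = |F − T| = 46.644.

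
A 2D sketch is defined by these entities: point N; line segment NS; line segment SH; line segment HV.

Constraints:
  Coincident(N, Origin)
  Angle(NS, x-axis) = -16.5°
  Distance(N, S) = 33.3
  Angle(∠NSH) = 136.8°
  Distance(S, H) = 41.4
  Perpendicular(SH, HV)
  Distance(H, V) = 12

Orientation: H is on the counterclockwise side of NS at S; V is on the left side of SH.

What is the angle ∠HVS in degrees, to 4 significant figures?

73.84°

∠NSH = 136.8°, so SH runs at -16.5° + (180° − 136.8°) = 26.70° from the x-axis; with |SH| = 41.4, H = S + 41.4·(cos 26.70°, sin 26.70°) = (68.91, 9.144). SH ⟂ HV; with |HV| = 12.0 on the left of SH, V = H + 12.0·(-0.4493, 0.8934) = (63.52, 19.86). Then cos ∠HVS = VH·VS / (|VH||VS|), giving 73.84°.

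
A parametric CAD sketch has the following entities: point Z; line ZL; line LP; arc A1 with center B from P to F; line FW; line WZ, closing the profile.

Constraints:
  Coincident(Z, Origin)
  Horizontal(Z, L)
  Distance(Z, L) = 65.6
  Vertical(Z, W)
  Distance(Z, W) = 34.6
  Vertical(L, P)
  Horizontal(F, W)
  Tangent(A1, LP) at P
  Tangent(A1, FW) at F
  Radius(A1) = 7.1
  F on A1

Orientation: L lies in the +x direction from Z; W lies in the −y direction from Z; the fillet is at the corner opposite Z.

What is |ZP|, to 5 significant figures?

71.131

Z is at the origin; ZL is horizontal with |ZL| = 65.6 and L on the +x side, so L = (65.600, 0.0000). ZW is vertical with |ZW| = 34.6 and W on the −y side, so W = (0.0000, -34.600). The virtual corner opposite Z is at (65.600, -34.600). A1 meets LP tangentially, so BP is at right angles to LP and the tangent condition forces BF to be normal to FW, with radius 7.1, so the center B sits 7.1 in from both sides at B = (58.500, -27.500). That places the tangent points at P = (65.600, -27.500) on LP and F = (58.500, -34.600) on FW. Then |ZP| = |P − Z| = 71.131.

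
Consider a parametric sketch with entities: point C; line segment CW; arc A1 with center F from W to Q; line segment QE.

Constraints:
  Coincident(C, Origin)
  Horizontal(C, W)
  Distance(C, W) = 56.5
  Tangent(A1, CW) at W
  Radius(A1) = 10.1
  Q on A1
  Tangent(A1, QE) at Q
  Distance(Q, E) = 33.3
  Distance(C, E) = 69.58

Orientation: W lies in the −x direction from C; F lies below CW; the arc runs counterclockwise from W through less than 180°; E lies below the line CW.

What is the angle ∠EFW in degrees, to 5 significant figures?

174.69°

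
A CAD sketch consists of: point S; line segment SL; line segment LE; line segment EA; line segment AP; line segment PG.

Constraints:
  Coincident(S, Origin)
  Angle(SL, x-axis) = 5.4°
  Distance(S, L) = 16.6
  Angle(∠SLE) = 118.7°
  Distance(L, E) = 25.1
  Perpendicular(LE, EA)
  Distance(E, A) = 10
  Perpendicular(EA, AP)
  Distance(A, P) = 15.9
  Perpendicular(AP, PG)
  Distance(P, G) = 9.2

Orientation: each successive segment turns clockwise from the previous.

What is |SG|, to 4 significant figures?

22.01

S is at the origin; SL runs at 5.4° with length 16.6, so L = (16.53, 1.562). ∠SLE = 118.7° gives LE at -55.90° from the x-axis; with |LE| = 25.1, E = (30.60, -19.22). LE ⟂ EA, so EA runs at -145.9°; with |EA| = 10.0, A = (22.32, -24.83). EA ⟂ AP, so AP runs at 124.1°; with |AP| = 15.9, P = (13.40, -11.66). The perpendicularity gives PG at right angles to AP, so PG runs at 34.10°; with |PG| = 9.2, G = (21.02, -6.504). Then |SG| = |G − S| = 22.01.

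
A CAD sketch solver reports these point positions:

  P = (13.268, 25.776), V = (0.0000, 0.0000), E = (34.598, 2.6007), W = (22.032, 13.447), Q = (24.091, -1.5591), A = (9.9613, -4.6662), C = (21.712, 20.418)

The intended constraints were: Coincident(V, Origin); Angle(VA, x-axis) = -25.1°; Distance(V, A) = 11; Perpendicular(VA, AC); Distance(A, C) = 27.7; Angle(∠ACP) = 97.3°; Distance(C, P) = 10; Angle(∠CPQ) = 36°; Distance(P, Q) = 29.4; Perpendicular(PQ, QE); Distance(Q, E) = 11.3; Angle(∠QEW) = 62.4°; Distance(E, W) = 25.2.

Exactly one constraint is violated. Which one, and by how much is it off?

Distance(E, W) = 25.2 — off by 8.60.

V = (0.00, 0.00) ✓; VA at -25.10° ✓; |VA| = 11.00 ✓; ∠(VA, AC) = 90.00° ✓; |AC| = 27.70 ✓; ∠ACP = 97.30° ✓; |CP| = 10.00 ✓; ∠CPQ = 36.00° ✓; |PQ| = 29.40 ✓; ∠(PQ, QE) = 90.00° ✓; |QE| = 11.30 ✓; ∠QEW = 62.40° ✓; |EW| = 16.60 ✗.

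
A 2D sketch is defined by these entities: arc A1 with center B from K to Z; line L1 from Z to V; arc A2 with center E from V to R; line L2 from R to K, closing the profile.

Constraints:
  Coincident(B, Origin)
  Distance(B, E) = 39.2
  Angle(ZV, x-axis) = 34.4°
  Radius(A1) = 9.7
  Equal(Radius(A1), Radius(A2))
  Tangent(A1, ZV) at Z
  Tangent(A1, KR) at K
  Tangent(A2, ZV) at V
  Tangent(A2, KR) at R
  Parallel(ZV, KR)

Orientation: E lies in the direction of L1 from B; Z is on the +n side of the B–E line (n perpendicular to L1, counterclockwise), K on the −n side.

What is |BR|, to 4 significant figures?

40.38

The slot axis is L1's direction at 34.4°, so u = (cos 34.4°, sin 34.4°) = (0.8251, 0.5650) and n = (−sin 34.4°, cos 34.4°) = (-0.5650, 0.8251). B is at the origin and E lies 39.2 along u from B, so E = 39.2·u = (32.34, 22.15). Tangency of A1 to both parallel lines with radius 9.7 puts Z and K at B ± 9.7·n: Z = (-5.480, 8.004), K = (5.480, -8.004). Equal radii place V and R the same way about E: V = E + 9.7·n = (26.86, 30.15), R = E − 9.7·n = (37.82, 14.14). Then |BR| = |R − B| = 40.38.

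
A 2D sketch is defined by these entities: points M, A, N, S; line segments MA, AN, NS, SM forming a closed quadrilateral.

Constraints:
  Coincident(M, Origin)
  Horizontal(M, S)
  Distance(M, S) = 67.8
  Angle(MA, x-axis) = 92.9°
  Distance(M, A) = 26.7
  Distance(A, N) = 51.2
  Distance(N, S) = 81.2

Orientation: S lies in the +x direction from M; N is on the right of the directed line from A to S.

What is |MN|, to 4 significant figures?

25.77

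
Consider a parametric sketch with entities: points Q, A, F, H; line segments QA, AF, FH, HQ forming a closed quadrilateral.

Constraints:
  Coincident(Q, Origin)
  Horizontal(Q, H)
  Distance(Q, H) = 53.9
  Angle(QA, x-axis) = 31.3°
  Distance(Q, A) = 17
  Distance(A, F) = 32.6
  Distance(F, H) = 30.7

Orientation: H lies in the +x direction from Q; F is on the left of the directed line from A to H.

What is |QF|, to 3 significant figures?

49.6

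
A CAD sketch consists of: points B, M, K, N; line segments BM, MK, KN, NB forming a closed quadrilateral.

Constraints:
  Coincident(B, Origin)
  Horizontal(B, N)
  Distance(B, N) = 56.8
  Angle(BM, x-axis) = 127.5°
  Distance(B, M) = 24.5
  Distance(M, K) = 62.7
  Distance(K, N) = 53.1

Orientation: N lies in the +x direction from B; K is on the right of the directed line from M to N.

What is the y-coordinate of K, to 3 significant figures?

-34.7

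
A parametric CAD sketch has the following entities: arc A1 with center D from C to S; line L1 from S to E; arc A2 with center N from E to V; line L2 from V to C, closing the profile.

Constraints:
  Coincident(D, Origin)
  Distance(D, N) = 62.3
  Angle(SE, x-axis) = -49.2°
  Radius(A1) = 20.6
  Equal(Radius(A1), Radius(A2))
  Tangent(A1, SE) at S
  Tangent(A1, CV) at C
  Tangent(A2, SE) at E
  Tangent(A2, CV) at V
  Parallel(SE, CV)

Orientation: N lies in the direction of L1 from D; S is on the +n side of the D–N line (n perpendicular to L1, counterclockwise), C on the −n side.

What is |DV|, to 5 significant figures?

65.617

The slot axis is L1's direction at -49.2°, so u = (cos -49.2°, sin -49.2°) = (0.65342, -0.75700) and n = (−sin -49.2°, cos -49.2°) = (0.75700, 0.65342). D is at the origin and N lies 62.3 along u from D, so N = 62.3·u = (40.708, -47.161). Tangency of A1 to both parallel lines with radius 20.6 puts S and C at D ± 20.6·n: S = (15.594, 13.460), C = (-15.594, -13.460). Equal radii place E and V the same way about N: E = N + 20.6·n = (56.302, -33.700), V = N − 20.6·n = (25.114, -60.621). Then |DV| = |V − D| = 65.617.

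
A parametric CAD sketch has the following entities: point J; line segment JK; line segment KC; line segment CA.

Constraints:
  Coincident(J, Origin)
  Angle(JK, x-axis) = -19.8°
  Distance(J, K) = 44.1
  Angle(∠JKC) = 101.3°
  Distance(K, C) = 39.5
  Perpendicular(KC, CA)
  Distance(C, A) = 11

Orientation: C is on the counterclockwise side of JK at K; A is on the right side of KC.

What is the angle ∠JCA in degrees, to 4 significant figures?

131.9°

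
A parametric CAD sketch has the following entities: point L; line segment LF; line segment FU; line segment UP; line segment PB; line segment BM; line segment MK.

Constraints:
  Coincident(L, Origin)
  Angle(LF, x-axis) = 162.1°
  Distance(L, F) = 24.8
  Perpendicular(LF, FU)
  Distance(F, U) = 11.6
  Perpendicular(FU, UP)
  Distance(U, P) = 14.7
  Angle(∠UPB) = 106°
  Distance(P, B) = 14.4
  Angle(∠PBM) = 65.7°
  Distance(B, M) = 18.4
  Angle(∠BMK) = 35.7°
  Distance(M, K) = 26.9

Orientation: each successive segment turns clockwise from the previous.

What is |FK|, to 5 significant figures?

27.501

∠PBM = 65.7° gives BM at 153.80° from the x-axis; with |BM| = 18.4, M = (-23.033, 7.8744). ∠BMK = 35.7° gives MK at 9.5000° from the x-axis; with |MK| = 26.9, K = (3.4983, 12.314). Then |FK| = |K − F| = 27.501.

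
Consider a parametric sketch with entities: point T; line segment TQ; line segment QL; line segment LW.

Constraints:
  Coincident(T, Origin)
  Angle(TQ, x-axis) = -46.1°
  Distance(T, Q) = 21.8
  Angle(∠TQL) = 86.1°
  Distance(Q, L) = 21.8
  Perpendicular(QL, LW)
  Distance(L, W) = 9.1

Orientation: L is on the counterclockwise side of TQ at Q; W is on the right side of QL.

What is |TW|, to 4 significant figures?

36.94

T is at the origin; TQ runs at -46.1° with length 21.8, so Q = 21.8·(cos -46.1°, sin -46.1°) = (15.12, -15.71). ∠TQL = 86.1°, so QL runs at -46.1° + (180° − 86.1°) = 47.80° from the x-axis; with |QL| = 21.8, L = Q + 21.8·(cos 47.80°, sin 47.80°) = (29.76, 0.4415). The perpendicularity gives LW at right angles to QL; with |LW| = 9.1 on the right of QL, W = L + 9.1·(0.7408, -0.6717) = (36.50, -5.671). Then |TW| = |W − T| = 36.94.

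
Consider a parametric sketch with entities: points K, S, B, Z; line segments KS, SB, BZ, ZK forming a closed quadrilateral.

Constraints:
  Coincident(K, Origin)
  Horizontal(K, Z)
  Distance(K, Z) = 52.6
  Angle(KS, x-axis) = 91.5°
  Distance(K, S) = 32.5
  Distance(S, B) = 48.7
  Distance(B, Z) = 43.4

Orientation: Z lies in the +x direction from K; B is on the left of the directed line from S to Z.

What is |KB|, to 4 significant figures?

63.48

Checks: |SB| = 48.70 ✓; |BZ| = 43.40 ✓.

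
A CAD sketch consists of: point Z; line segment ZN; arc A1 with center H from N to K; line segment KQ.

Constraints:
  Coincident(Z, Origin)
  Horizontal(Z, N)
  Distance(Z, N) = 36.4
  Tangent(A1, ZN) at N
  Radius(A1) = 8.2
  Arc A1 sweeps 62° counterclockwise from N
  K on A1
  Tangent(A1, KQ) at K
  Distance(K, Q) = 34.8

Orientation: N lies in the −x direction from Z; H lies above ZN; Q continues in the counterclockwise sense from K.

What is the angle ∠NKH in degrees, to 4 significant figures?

59.00°

Z is at the origin; Z and N share the same y with |ZN| = 36.4 and N on the −x side, so N = (-36.40, 0.000). A1 meets ZN tangentially, so HN is at right angles to ZN, so H = N + (0, 8.2) = (-36.40, 8.200). On A1, N sits at bearing -90° from H; a 62° counterclockwise sweep puts K at bearing -28°, so K = H + 8.2·(cos -28°, sin -28°) = (-29.16, 4.350). Then cos ∠NKH = KN·KH / (|KN||KH|), giving 59.00°.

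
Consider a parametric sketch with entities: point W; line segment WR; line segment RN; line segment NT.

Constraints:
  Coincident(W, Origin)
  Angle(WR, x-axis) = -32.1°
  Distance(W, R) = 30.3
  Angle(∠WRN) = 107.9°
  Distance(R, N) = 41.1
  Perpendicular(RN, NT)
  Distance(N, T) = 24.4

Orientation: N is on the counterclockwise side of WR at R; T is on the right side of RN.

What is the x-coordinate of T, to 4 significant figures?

72.84

∠WRN = 107.9°, so RN runs at -32.1° + (180° − 107.9°) = 40.00° from the x-axis; with |RN| = 41.1, N = R + 41.1·(cos 40.00°, sin 40.00°) = (57.15, 10.32). The perpendicularity gives NT at right angles to RN; with |NT| = 24.4 on the right of RN, T = N + 24.4·(0.6428, -0.7660) = (72.84, -8.374). So T.x = 72.84.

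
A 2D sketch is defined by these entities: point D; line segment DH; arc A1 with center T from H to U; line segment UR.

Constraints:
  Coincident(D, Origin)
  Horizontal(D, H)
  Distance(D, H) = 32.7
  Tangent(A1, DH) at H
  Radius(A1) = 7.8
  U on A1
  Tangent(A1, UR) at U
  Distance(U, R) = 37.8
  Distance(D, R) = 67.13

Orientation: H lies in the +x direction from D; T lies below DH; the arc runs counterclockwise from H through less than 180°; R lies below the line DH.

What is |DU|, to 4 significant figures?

30.26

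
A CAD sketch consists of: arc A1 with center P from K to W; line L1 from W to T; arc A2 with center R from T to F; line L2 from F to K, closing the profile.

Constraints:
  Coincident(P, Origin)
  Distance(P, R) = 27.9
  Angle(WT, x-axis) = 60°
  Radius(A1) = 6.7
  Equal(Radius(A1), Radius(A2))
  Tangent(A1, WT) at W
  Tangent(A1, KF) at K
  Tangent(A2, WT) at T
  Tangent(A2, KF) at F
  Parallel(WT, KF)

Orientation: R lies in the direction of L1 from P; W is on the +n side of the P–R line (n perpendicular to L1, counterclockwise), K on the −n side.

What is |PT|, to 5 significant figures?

28.693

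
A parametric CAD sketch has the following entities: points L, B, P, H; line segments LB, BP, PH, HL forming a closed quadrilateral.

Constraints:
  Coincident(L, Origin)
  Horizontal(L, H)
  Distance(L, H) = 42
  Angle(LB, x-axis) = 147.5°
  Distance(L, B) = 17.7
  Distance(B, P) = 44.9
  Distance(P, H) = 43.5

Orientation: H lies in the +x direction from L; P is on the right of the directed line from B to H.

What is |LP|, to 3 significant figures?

29.8

Checks: |BP| = 44.90 ✓; |PH| = 43.50 ✓.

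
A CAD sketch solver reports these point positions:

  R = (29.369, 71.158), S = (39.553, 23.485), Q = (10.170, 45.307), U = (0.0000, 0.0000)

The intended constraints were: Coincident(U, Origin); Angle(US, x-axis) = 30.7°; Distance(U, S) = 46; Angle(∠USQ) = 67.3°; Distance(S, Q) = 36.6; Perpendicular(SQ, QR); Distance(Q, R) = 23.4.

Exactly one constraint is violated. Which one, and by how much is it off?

Distance(Q, R) = 23.4 — off by 8.80.

U = (0.00, 0.00) ✓; US at 30.70° ✓; |US| = 46.00 ✓; ∠USQ = 67.30° ✓; |SQ| = 36.60 ✓; ∠(SQ, QR) = 90.00° ✓; |QR| = 32.20 ✗.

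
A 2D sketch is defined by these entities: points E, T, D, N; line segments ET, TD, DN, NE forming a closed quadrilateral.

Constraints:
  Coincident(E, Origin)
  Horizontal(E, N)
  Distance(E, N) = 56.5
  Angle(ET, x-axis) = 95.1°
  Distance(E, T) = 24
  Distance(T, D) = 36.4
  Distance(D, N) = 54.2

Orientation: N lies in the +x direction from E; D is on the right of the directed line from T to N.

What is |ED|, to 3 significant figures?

12.6

Checks: |EN| = 56.50 ✓; |ET| = 24.00 ✓; |TD| = 36.40 ✓; |DN| = 54.20 ✓.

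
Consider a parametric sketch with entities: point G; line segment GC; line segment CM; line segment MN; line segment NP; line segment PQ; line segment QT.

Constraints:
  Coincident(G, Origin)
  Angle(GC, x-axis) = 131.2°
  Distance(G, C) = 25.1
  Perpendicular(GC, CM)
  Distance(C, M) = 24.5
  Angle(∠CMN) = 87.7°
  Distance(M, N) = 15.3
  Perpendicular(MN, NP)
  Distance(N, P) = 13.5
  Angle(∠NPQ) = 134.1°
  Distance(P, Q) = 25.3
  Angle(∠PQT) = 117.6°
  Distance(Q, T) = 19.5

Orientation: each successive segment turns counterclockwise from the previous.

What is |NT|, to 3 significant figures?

44.4

G is at the origin; GC runs at 131.2° with length 25.1, so C = (-16.5, 18.9). The perpendicularity gives CM at right angles to GC, so CM runs at -139°; with |CM| = 24.5, M = (-35.0, 2.75). ∠CMN = 87.7° gives MN at -46.5° from the x-axis; with |MN| = 15.3, N = (-24.4, -8.35). MN is perpendicular to NP, so NP runs at 43.5°; with |NP| = 13.5, P = (-14.6, 0.942). ∠NPQ = 134.1° gives PQ at 89.4° from the x-axis; with |PQ| = 25.3, Q = (-14.4, 26.2). ∠PQT = 117.6° gives QT at 152° from the x-axis; with |QT| = 19.5, T = (-31.6, 35.5). Then |NT| = |T − N| = 44.4.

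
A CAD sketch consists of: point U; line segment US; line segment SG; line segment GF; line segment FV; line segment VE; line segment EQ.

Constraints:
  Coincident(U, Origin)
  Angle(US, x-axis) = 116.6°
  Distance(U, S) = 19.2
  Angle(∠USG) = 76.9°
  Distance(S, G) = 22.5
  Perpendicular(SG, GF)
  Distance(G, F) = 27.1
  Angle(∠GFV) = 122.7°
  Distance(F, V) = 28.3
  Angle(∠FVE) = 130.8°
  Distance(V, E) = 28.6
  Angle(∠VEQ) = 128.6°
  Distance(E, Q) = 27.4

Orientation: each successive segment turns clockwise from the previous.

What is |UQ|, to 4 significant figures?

44.49

∠FVE = 130.8° gives VE at 177.0° from the x-axis; with |VE| = 28.6, E = (-28.54, -22.86). ∠VEQ = 128.6° gives EQ at 125.6° from the x-axis; with |EQ| = 27.4, Q = (-44.49, -0.5810). Then |UQ| = |Q − U| = 44.49.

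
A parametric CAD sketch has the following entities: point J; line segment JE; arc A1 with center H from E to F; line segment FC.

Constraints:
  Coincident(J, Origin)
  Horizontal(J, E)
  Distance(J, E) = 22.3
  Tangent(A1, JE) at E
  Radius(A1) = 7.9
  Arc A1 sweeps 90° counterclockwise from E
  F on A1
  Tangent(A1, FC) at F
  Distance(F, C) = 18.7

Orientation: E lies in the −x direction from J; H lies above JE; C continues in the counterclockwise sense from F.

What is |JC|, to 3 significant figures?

30.2

J is at the origin; JE is horizontal with |JE| = 22.3 and E on the −x side, so E = (-22.3, 0.00). The tangent condition forces HE to be normal to JE, so H = E + (0, 7.9) = (-22.3, 7.90). On A1, E sits at bearing -90° from H; a 90° counterclockwise sweep puts F at bearing 0°, so F = H + 7.9·(cos 0°, sin 0°) = (-14.4, 7.90). Tangency of A1 to FC means the radius HF is perpendicular to FC, so FC runs along (−sin 0°, cos 0°); with |FC| = 18.7, C = (-14.4, 26.6). Then |JC| = |C − J| = 30.2.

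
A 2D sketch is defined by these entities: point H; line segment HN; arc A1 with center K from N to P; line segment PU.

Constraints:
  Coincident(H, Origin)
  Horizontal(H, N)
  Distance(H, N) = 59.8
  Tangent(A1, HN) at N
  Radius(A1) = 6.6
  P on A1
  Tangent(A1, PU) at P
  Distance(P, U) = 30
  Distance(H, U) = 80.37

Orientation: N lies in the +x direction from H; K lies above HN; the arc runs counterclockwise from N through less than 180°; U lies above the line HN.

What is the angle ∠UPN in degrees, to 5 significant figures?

141.08°

H is at the origin; H and N share the same y with |HN| = 59.8 and N on the +x side, so N = (59.800, 0.0000). Since A1 is tangent to HN there, KN ⟂ HN, so K = N + (0, 6.6) = (59.800, 6.6000). Since KP ⟂ PU (tangency), |KU| = √(6.6² + 30.0²) = 30.717 regardless of where P sits on A1. So U lies on both circle(H, 80.37) and circle(K, 30.717); the above-HN intersection is U = (72.571, 34.537). P is the foot of the tangent from U: P = (66.252, 5.2098).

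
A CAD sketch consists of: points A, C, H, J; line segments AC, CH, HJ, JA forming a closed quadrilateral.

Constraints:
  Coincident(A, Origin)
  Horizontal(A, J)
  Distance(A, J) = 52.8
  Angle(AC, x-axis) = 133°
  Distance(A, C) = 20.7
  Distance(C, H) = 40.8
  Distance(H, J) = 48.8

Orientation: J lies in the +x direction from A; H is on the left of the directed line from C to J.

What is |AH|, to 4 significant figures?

42.01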